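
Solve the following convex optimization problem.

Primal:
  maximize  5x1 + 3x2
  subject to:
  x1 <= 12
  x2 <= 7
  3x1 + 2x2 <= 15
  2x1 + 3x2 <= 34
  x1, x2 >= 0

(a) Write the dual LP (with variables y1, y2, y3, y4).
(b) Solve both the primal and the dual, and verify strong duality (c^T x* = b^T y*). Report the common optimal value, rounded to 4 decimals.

The standard primal-dual pair for 'max c^T x s.t. A x <= b, x >= 0' is:
  Dual:  min b^T y  s.t.  A^T y >= c,  y >= 0.

So the dual LP is:
  minimize  12y1 + 7y2 + 15y3 + 34y4
  subject to:
    y1 + 3y3 + 2y4 >= 5
    y2 + 2y3 + 3y4 >= 3
    y1, y2, y3, y4 >= 0

Solving the primal: x* = (5, 0).
  primal value c^T x* = 25.
Solving the dual: y* = (0, 0, 1.6667, 0).
  dual value b^T y* = 25.
Strong duality: c^T x* = b^T y*. Confirmed.

25


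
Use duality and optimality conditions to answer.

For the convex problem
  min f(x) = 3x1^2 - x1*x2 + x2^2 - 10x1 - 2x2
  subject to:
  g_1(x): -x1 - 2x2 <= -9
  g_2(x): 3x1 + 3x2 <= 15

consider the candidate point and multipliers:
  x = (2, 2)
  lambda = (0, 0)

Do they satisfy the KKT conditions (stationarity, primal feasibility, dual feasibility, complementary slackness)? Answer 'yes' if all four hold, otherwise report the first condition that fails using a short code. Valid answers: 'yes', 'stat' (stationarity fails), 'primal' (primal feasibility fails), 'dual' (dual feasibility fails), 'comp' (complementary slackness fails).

Gradient of f: grad f(x) = Q x + c = (0, 0)
Constraint values g_i(x) = a_i^T x - b_i:
  g_1((2, 2)) = 3
  g_2((2, 2)) = -3
Stationarity residual: grad f(x) + sum_i lambda_i a_i = (0, 0)
  -> stationarity OK
Primal feasibility (all g_i <= 0): FAILS
Dual feasibility (all lambda_i >= 0): OK
Complementary slackness (lambda_i * g_i(x) = 0 for all i): OK

Verdict: the first failing condition is primal_feasibility -> primal.

primal


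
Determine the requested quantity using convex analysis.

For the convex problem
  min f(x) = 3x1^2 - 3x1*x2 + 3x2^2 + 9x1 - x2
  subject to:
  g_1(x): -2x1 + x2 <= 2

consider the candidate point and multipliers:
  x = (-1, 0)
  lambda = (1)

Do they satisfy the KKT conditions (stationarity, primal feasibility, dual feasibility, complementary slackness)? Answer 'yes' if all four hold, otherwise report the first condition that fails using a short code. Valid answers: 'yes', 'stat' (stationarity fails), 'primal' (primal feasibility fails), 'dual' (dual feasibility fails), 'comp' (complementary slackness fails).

Gradient of f: grad f(x) = Q x + c = (3, 2)
Constraint values g_i(x) = a_i^T x - b_i:
  g_1((-1, 0)) = 0
Stationarity residual: grad f(x) + sum_i lambda_i a_i = (1, 3)
  -> stationarity FAILS
Primal feasibility (all g_i <= 0): OK
Dual feasibility (all lambda_i >= 0): OK
Complementary slackness (lambda_i * g_i(x) = 0 for all i): OK

Verdict: the first failing condition is stationarity -> stat.

stat


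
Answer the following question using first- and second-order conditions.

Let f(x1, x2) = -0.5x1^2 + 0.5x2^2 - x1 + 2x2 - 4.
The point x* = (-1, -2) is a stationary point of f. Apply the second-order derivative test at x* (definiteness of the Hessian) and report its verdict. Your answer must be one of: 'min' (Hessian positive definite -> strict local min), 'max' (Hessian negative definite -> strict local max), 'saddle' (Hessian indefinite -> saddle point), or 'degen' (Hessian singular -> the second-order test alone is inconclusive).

Compute the Hessian H = grad^2 f:
  H = [[-1, 0], [0, 1]]
Verify stationarity: grad f(x*) = H x* + g = (0, 0).
Eigenvalues of H: -1, 1.
Eigenvalues have mixed signs, so H is indefinite -> x* is a saddle point.

saddle


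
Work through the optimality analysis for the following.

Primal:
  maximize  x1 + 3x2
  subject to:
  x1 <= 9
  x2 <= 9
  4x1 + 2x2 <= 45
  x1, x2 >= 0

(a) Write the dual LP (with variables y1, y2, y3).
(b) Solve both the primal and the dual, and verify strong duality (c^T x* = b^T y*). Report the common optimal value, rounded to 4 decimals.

The standard primal-dual pair for 'max c^T x s.t. A x <= b, x >= 0' is:
  Dual:  min b^T y  s.t.  A^T y >= c,  y >= 0.

So the dual LP is:
  minimize  9y1 + 9y2 + 45y3
  subject to:
    y1 + 4y3 >= 1
    y2 + 2y3 >= 3
    y1, y2, y3 >= 0

Solving the primal: x* = (6.75, 9).
  primal value c^T x* = 33.75.
Solving the dual: y* = (0, 2.5, 0.25).
  dual value b^T y* = 33.75.
Strong duality: c^T x* = b^T y*. Confirmed.

33.75


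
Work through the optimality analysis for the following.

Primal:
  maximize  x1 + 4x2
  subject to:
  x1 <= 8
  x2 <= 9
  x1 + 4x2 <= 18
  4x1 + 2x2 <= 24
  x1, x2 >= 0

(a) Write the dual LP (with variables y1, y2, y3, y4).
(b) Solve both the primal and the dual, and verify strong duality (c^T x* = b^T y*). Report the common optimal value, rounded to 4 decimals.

The standard primal-dual pair for 'max c^T x s.t. A x <= b, x >= 0' is:
  Dual:  min b^T y  s.t.  A^T y >= c,  y >= 0.

So the dual LP is:
  minimize  8y1 + 9y2 + 18y3 + 24y4
  subject to:
    y1 + y3 + 4y4 >= 1
    y2 + 4y3 + 2y4 >= 4
    y1, y2, y3, y4 >= 0

Solving the primal: x* = (4.2857, 3.4286).
  primal value c^T x* = 18.
Solving the dual: y* = (0, 0, 1, 0).
  dual value b^T y* = 18.
Strong duality: c^T x* = b^T y*. Confirmed.

18


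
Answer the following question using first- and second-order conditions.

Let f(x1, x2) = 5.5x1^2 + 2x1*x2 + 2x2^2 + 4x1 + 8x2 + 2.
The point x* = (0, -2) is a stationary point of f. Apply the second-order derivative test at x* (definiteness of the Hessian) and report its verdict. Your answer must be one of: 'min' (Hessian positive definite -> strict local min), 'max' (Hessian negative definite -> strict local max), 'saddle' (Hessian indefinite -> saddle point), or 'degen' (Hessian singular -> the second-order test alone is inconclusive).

Compute the Hessian H = grad^2 f:
  H = [[11, 2], [2, 4]]
Verify stationarity: grad f(x*) = H x* + g = (0, 0).
Eigenvalues of H: 3.4689, 11.5311.
Both eigenvalues > 0, so H is positive definite -> x* is a strict local min.

min


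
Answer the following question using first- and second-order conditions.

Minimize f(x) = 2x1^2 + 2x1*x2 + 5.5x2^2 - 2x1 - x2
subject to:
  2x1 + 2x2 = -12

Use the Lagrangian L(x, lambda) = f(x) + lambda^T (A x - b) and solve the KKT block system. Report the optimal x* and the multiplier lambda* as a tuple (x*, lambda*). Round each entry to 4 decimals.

Form the Lagrangian:
  L(x, lambda) = (1/2) x^T Q x + c^T x + lambda^T (A x - b)
Stationarity (grad_x L = 0): Q x + c + A^T lambda = 0.
Primal feasibility: A x = b.

This gives the KKT block system:
  [ Q   A^T ] [ x     ]   [-c ]
  [ A    0  ] [ lambda ] = [ b ]

Solving the linear system:
  x*      = (-4.8182, -1.1818)
  lambda* = (11.8182)
  f(x*)   = 76.3182

x* = (-4.8182, -1.1818), lambda* = (11.8182)


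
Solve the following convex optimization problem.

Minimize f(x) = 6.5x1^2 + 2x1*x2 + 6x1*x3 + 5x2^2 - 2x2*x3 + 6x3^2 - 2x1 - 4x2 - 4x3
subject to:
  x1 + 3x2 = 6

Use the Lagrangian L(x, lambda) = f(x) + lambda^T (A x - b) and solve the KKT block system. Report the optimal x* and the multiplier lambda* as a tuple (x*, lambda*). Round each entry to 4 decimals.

Form the Lagrangian:
  L(x, lambda) = (1/2) x^T Q x + c^T x + lambda^T (A x - b)
Stationarity (grad_x L = 0): Q x + c + A^T lambda = 0.
Primal feasibility: A x = b.

This gives the KKT block system:
  [ Q   A^T ] [ x     ]   [-c ]
  [ A    0  ] [ lambda ] = [ b ]

Solving the linear system:
  x*      = (-0.1224, 2.0408, 0.7347)
  lambda* = (-4.898)
  f(x*)   = 9.2653

x* = (-0.1224, 2.0408, 0.7347), lambda* = (-4.898)


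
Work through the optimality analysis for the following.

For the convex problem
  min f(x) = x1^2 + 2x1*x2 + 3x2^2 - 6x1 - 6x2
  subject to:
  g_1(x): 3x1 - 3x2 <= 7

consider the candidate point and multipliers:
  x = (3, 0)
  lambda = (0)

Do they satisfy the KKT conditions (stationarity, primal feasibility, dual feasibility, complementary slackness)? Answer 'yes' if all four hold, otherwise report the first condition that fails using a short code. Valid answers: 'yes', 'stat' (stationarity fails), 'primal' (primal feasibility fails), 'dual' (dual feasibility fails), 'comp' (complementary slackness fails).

Gradient of f: grad f(x) = Q x + c = (0, 0)
Constraint values g_i(x) = a_i^T x - b_i:
  g_1((3, 0)) = 2
Stationarity residual: grad f(x) + sum_i lambda_i a_i = (0, 0)
  -> stationarity OK
Primal feasibility (all g_i <= 0): FAILS
Dual feasibility (all lambda_i >= 0): OK
Complementary slackness (lambda_i * g_i(x) = 0 for all i): OK

Verdict: the first failing condition is primal_feasibility -> primal.

primal


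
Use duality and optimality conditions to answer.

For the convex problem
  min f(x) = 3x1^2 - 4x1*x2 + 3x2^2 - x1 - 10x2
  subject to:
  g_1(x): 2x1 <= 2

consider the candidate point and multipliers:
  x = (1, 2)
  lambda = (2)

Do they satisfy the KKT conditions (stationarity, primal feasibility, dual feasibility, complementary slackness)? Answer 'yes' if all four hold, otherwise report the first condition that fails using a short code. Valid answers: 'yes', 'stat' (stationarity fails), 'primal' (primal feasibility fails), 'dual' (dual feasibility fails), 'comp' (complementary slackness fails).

Gradient of f: grad f(x) = Q x + c = (-3, -2)
Constraint values g_i(x) = a_i^T x - b_i:
  g_1((1, 2)) = 0
Stationarity residual: grad f(x) + sum_i lambda_i a_i = (1, -2)
  -> stationarity FAILS
Primal feasibility (all g_i <= 0): OK
Dual feasibility (all lambda_i >= 0): OK
Complementary slackness (lambda_i * g_i(x) = 0 for all i): OK

Verdict: the first failing condition is stationarity -> stat.

stat


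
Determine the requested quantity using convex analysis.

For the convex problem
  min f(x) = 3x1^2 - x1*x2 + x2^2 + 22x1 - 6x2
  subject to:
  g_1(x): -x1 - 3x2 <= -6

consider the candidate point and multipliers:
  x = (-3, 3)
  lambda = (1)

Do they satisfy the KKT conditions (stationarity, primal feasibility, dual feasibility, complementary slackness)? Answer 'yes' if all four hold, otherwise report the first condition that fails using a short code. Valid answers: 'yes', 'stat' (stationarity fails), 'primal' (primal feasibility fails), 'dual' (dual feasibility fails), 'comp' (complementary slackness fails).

Gradient of f: grad f(x) = Q x + c = (1, 3)
Constraint values g_i(x) = a_i^T x - b_i:
  g_1((-3, 3)) = 0
Stationarity residual: grad f(x) + sum_i lambda_i a_i = (0, 0)
  -> stationarity OK
Primal feasibility (all g_i <= 0): OK
Dual feasibility (all lambda_i >= 0): OK
Complementary slackness (lambda_i * g_i(x) = 0 for all i): OK

Verdict: yes, KKT holds.

yes


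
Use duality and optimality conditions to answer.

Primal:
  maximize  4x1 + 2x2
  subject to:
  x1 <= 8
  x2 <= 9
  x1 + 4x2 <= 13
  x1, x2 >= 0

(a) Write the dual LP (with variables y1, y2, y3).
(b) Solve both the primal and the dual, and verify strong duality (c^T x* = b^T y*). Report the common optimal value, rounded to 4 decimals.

The standard primal-dual pair for 'max c^T x s.t. A x <= b, x >= 0' is:
  Dual:  min b^T y  s.t.  A^T y >= c,  y >= 0.

So the dual LP is:
  minimize  8y1 + 9y2 + 13y3
  subject to:
    y1 + y3 >= 4
    y2 + 4y3 >= 2
    y1, y2, y3 >= 0

Solving the primal: x* = (8, 1.25).
  primal value c^T x* = 34.5.
Solving the dual: y* = (3.5, 0, 0.5).
  dual value b^T y* = 34.5.
Strong duality: c^T x* = b^T y*. Confirmed.

34.5


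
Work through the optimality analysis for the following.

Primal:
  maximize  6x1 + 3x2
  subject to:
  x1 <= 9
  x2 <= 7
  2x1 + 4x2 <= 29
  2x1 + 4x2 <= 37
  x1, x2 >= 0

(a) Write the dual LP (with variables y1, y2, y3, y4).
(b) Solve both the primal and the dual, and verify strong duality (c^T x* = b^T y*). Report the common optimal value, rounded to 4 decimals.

The standard primal-dual pair for 'max c^T x s.t. A x <= b, x >= 0' is:
  Dual:  min b^T y  s.t.  A^T y >= c,  y >= 0.

So the dual LP is:
  minimize  9y1 + 7y2 + 29y3 + 37y4
  subject to:
    y1 + 2y3 + 2y4 >= 6
    y2 + 4y3 + 4y4 >= 3
    y1, y2, y3, y4 >= 0

Solving the primal: x* = (9, 2.75).
  primal value c^T x* = 62.25.
Solving the dual: y* = (4.5, 0, 0.75, 0).
  dual value b^T y* = 62.25.
Strong duality: c^T x* = b^T y*. Confirmed.

62.25


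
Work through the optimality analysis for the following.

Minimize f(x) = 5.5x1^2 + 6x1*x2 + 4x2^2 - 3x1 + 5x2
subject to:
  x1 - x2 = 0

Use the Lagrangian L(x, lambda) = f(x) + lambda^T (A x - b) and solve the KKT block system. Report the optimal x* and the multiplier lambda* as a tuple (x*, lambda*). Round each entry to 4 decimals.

Form the Lagrangian:
  L(x, lambda) = (1/2) x^T Q x + c^T x + lambda^T (A x - b)
Stationarity (grad_x L = 0): Q x + c + A^T lambda = 0.
Primal feasibility: A x = b.

This gives the KKT block system:
  [ Q   A^T ] [ x     ]   [-c ]
  [ A    0  ] [ lambda ] = [ b ]

Solving the linear system:
  x*      = (-0.0645, -0.0645)
  lambda* = (4.0968)
  f(x*)   = -0.0645

x* = (-0.0645, -0.0645), lambda* = (4.0968)


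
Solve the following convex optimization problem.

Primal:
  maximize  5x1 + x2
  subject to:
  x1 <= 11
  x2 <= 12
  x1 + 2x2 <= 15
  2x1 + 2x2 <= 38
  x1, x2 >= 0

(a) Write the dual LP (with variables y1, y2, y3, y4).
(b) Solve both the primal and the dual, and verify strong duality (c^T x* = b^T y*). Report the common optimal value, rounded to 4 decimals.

The standard primal-dual pair for 'max c^T x s.t. A x <= b, x >= 0' is:
  Dual:  min b^T y  s.t.  A^T y >= c,  y >= 0.

So the dual LP is:
  minimize  11y1 + 12y2 + 15y3 + 38y4
  subject to:
    y1 + y3 + 2y4 >= 5
    y2 + 2y3 + 2y4 >= 1
    y1, y2, y3, y4 >= 0

Solving the primal: x* = (11, 2).
  primal value c^T x* = 57.
Solving the dual: y* = (4.5, 0, 0.5, 0).
  dual value b^T y* = 57.
Strong duality: c^T x* = b^T y*. Confirmed.

57


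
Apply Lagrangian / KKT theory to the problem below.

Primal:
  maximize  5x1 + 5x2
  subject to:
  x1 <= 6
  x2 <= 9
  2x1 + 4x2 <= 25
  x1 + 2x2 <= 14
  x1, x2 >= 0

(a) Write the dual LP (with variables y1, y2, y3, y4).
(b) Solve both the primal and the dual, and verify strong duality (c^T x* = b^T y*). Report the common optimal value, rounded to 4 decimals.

The standard primal-dual pair for 'max c^T x s.t. A x <= b, x >= 0' is:
  Dual:  min b^T y  s.t.  A^T y >= c,  y >= 0.

So the dual LP is:
  minimize  6y1 + 9y2 + 25y3 + 14y4
  subject to:
    y1 + 2y3 + y4 >= 5
    y2 + 4y3 + 2y4 >= 5
    y1, y2, y3, y4 >= 0

Solving the primal: x* = (6, 3.25).
  primal value c^T x* = 46.25.
Solving the dual: y* = (2.5, 0, 1.25, 0).
  dual value b^T y* = 46.25.
Strong duality: c^T x* = b^T y*. Confirmed.

46.25


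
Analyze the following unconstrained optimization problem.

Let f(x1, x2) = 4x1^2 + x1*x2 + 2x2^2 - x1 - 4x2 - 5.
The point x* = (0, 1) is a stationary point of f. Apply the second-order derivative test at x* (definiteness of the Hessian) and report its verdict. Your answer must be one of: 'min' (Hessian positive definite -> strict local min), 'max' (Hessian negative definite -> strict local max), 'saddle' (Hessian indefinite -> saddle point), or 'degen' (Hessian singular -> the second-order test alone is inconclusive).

Compute the Hessian H = grad^2 f:
  H = [[8, 1], [1, 4]]
Verify stationarity: grad f(x*) = H x* + g = (0, 0).
Eigenvalues of H: 3.7639, 8.2361.
Both eigenvalues > 0, so H is positive definite -> x* is a strict local min.

min


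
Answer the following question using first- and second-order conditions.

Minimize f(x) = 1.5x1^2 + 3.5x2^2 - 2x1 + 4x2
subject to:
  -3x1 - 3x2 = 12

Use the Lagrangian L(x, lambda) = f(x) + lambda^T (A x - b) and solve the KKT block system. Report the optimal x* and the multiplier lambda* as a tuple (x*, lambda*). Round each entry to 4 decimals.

Form the Lagrangian:
  L(x, lambda) = (1/2) x^T Q x + c^T x + lambda^T (A x - b)
Stationarity (grad_x L = 0): Q x + c + A^T lambda = 0.
Primal feasibility: A x = b.

This gives the KKT block system:
  [ Q   A^T ] [ x     ]   [-c ]
  [ A    0  ] [ lambda ] = [ b ]

Solving the linear system:
  x*      = (-2.2, -1.8)
  lambda* = (-2.8667)
  f(x*)   = 15.8

x* = (-2.2, -1.8), lambda* = (-2.8667)


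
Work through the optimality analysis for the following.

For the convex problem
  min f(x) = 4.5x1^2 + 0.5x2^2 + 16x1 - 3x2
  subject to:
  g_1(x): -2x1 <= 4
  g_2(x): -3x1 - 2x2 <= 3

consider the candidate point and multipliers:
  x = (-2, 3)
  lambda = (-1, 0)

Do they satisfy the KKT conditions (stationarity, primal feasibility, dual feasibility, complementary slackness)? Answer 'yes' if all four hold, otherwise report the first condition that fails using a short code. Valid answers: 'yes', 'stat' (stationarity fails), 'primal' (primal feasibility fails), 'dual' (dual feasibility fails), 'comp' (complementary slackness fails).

Gradient of f: grad f(x) = Q x + c = (-2, 0)
Constraint values g_i(x) = a_i^T x - b_i:
  g_1((-2, 3)) = 0
  g_2((-2, 3)) = -3
Stationarity residual: grad f(x) + sum_i lambda_i a_i = (0, 0)
  -> stationarity OK
Primal feasibility (all g_i <= 0): OK
Dual feasibility (all lambda_i >= 0): FAILS
Complementary slackness (lambda_i * g_i(x) = 0 for all i): OK

Verdict: the first failing condition is dual_feasibility -> dual.

dual


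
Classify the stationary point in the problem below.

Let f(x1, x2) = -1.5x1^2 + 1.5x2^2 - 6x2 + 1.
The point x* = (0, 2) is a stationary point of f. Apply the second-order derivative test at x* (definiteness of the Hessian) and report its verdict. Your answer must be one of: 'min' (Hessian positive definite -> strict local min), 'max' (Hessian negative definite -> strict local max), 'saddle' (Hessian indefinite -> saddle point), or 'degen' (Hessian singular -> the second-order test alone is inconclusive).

Compute the Hessian H = grad^2 f:
  H = [[-3, 0], [0, 3]]
Verify stationarity: grad f(x*) = H x* + g = (0, 0).
Eigenvalues of H: -3, 3.
Eigenvalues have mixed signs, so H is indefinite -> x* is a saddle point.

saddle


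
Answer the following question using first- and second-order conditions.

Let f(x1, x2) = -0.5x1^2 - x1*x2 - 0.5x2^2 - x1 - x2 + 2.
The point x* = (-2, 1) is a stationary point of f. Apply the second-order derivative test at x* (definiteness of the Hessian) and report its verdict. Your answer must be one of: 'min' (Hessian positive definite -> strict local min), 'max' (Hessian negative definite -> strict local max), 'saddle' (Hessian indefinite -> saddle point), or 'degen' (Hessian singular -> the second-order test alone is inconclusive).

Compute the Hessian H = grad^2 f:
  H = [[-1, -1], [-1, -1]]
Verify stationarity: grad f(x*) = H x* + g = (0, 0).
Eigenvalues of H: -2, 0.
H has a zero eigenvalue (singular; negative semidefinite but not definite), so H is neither positive definite, negative definite, nor indefinite. The second-order test alone is inconclusive -> degen.
(Indeed, f is constant along the null direction of H through x*, so x* is not a strict local extremum.)

degen


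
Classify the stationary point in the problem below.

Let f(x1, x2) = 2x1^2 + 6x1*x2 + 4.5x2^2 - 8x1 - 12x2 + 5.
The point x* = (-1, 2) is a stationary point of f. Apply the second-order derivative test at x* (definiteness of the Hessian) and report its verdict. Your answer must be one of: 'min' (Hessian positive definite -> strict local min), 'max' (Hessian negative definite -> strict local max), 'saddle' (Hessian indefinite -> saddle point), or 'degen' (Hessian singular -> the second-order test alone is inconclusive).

Compute the Hessian H = grad^2 f:
  H = [[4, 6], [6, 9]]
Verify stationarity: grad f(x*) = H x* + g = (0, 0).
Eigenvalues of H: 0, 13.
H has a zero eigenvalue (singular; positive semidefinite but not definite), so H is neither positive definite, negative definite, nor indefinite. The second-order test alone is inconclusive -> degen.
(Indeed, f is constant along the null direction of H through x*, so x* is not a strict local extremum.)

degen


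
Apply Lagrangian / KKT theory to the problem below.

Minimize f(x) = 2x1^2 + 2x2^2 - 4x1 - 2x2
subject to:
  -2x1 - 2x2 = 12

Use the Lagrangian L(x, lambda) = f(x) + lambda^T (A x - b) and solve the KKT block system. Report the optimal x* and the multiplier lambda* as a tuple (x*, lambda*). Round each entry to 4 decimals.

Form the Lagrangian:
  L(x, lambda) = (1/2) x^T Q x + c^T x + lambda^T (A x - b)
Stationarity (grad_x L = 0): Q x + c + A^T lambda = 0.
Primal feasibility: A x = b.

This gives the KKT block system:
  [ Q   A^T ] [ x     ]   [-c ]
  [ A    0  ] [ lambda ] = [ b ]

Solving the linear system:
  x*      = (-2.75, -3.25)
  lambda* = (-7.5)
  f(x*)   = 53.75

x* = (-2.75, -3.25), lambda* = (-7.5)


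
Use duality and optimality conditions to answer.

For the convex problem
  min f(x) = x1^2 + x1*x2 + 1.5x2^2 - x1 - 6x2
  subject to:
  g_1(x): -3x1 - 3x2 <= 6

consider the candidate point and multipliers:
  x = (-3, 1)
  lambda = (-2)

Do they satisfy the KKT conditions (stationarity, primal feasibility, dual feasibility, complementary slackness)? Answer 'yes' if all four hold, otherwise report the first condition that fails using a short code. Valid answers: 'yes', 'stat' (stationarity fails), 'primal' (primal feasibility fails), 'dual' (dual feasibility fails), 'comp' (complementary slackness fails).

Gradient of f: grad f(x) = Q x + c = (-6, -6)
Constraint values g_i(x) = a_i^T x - b_i:
  g_1((-3, 1)) = 0
Stationarity residual: grad f(x) + sum_i lambda_i a_i = (0, 0)
  -> stationarity OK
Primal feasibility (all g_i <= 0): OK
Dual feasibility (all lambda_i >= 0): FAILS
Complementary slackness (lambda_i * g_i(x) = 0 for all i): OK

Verdict: the first failing condition is dual_feasibility -> dual.

dual


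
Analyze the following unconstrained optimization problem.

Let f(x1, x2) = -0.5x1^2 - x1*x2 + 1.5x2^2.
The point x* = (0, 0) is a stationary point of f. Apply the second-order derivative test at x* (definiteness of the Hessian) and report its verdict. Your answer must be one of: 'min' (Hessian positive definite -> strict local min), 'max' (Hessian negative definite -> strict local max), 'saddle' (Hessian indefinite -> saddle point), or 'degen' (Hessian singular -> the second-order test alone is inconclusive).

Compute the Hessian H = grad^2 f:
  H = [[-1, -1], [-1, 3]]
Verify stationarity: grad f(x*) = H x* + g = (0, 0).
Eigenvalues of H: -1.2361, 3.2361.
Eigenvalues have mixed signs, so H is indefinite -> x* is a saddle point.

saddle


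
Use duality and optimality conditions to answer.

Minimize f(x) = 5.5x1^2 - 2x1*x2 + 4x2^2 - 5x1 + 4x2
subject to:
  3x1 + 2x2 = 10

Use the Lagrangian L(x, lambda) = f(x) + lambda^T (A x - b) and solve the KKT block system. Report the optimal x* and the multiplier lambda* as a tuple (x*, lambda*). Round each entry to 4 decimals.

Form the Lagrangian:
  L(x, lambda) = (1/2) x^T Q x + c^T x + lambda^T (A x - b)
Stationarity (grad_x L = 0): Q x + c + A^T lambda = 0.
Primal feasibility: A x = b.

This gives the KKT block system:
  [ Q   A^T ] [ x     ]   [-c ]
  [ A    0  ] [ lambda ] = [ b ]

Solving the linear system:
  x*      = (2.3143, 1.5286)
  lambda* = (-5.8)
  f(x*)   = 26.2714

x* = (2.3143, 1.5286), lambda* = (-5.8)


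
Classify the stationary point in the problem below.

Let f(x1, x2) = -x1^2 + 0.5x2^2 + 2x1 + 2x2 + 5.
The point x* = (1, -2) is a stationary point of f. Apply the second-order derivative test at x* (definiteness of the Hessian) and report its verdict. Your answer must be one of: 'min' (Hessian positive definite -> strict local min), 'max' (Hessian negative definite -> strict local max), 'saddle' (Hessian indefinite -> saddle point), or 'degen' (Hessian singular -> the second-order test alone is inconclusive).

Compute the Hessian H = grad^2 f:
  H = [[-2, 0], [0, 1]]
Verify stationarity: grad f(x*) = H x* + g = (0, 0).
Eigenvalues of H: -2, 1.
Eigenvalues have mixed signs, so H is indefinite -> x* is a saddle point.

saddle


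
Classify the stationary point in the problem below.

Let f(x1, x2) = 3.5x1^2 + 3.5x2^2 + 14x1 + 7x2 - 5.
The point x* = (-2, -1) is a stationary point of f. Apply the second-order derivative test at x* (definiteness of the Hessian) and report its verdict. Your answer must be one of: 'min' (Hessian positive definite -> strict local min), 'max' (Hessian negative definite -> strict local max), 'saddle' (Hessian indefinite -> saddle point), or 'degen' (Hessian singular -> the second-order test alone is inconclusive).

Compute the Hessian H = grad^2 f:
  H = [[7, 0], [0, 7]]
Verify stationarity: grad f(x*) = H x* + g = (0, 0).
Eigenvalues of H: 7, 7.
Both eigenvalues > 0, so H is positive definite -> x* is a strict local min.

min


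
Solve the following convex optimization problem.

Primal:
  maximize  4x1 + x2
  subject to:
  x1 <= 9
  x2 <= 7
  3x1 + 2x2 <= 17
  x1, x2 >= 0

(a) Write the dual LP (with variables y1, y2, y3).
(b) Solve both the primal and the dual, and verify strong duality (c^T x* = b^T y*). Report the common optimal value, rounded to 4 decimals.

The standard primal-dual pair for 'max c^T x s.t. A x <= b, x >= 0' is:
  Dual:  min b^T y  s.t.  A^T y >= c,  y >= 0.

So the dual LP is:
  minimize  9y1 + 7y2 + 17y3
  subject to:
    y1 + 3y3 >= 4
    y2 + 2y3 >= 1
    y1, y2, y3 >= 0

Solving the primal: x* = (5.6667, 0).
  primal value c^T x* = 22.6667.
Solving the dual: y* = (0, 0, 1.3333).
  dual value b^T y* = 22.6667.
Strong duality: c^T x* = b^T y*. Confirmed.

22.6667


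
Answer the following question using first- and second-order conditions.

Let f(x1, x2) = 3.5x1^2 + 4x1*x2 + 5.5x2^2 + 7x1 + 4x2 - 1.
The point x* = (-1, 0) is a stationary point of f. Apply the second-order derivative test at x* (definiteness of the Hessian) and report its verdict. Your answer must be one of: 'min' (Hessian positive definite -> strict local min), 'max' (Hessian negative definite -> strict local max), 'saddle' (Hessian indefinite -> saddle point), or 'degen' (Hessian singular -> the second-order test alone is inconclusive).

Compute the Hessian H = grad^2 f:
  H = [[7, 4], [4, 11]]
Verify stationarity: grad f(x*) = H x* + g = (0, 0).
Eigenvalues of H: 4.5279, 13.4721.
Both eigenvalues > 0, so H is positive definite -> x* is a strict local min.

min


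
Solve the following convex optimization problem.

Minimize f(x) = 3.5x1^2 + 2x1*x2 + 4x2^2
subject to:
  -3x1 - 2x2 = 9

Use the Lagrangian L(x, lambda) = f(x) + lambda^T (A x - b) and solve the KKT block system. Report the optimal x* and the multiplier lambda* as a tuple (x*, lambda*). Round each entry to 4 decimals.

Form the Lagrangian:
  L(x, lambda) = (1/2) x^T Q x + c^T x + lambda^T (A x - b)
Stationarity (grad_x L = 0): Q x + c + A^T lambda = 0.
Primal feasibility: A x = b.

This gives the KKT block system:
  [ Q   A^T ] [ x     ]   [-c ]
  [ A    0  ] [ lambda ] = [ b ]

Solving the linear system:
  x*      = (-2.3684, -0.9474)
  lambda* = (-6.1579)
  f(x*)   = 27.7105

x* = (-2.3684, -0.9474), lambda* = (-6.1579)


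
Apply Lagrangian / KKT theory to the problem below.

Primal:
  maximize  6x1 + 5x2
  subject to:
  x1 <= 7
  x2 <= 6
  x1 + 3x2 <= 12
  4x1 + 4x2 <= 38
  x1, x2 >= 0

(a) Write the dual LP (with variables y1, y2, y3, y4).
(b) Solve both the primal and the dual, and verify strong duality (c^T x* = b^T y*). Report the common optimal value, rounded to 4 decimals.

The standard primal-dual pair for 'max c^T x s.t. A x <= b, x >= 0' is:
  Dual:  min b^T y  s.t.  A^T y >= c,  y >= 0.

So the dual LP is:
  minimize  7y1 + 6y2 + 12y3 + 38y4
  subject to:
    y1 + y3 + 4y4 >= 6
    y2 + 3y3 + 4y4 >= 5
    y1, y2, y3, y4 >= 0

Solving the primal: x* = (7, 1.6667).
  primal value c^T x* = 50.3333.
Solving the dual: y* = (4.3333, 0, 1.6667, 0).
  dual value b^T y* = 50.3333.
Strong duality: c^T x* = b^T y*. Confirmed.

50.3333


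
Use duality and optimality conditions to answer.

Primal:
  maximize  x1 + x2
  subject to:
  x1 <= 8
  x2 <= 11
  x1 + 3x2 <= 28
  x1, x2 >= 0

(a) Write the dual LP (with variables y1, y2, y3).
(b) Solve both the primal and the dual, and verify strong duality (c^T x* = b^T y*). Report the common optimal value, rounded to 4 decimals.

The standard primal-dual pair for 'max c^T x s.t. A x <= b, x >= 0' is:
  Dual:  min b^T y  s.t.  A^T y >= c,  y >= 0.

So the dual LP is:
  minimize  8y1 + 11y2 + 28y3
  subject to:
    y1 + y3 >= 1
    y2 + 3y3 >= 1
    y1, y2, y3 >= 0

Solving the primal: x* = (8, 6.6667).
  primal value c^T x* = 14.6667.
Solving the dual: y* = (0.6667, 0, 0.3333).
  dual value b^T y* = 14.6667.
Strong duality: c^T x* = b^T y*. Confirmed.

14.6667


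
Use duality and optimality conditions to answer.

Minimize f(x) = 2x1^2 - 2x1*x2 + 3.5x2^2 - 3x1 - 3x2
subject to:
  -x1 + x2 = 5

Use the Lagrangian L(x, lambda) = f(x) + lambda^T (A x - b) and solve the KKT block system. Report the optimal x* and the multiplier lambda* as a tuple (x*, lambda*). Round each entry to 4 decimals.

Form the Lagrangian:
  L(x, lambda) = (1/2) x^T Q x + c^T x + lambda^T (A x - b)
Stationarity (grad_x L = 0): Q x + c + A^T lambda = 0.
Primal feasibility: A x = b.

This gives the KKT block system:
  [ Q   A^T ] [ x     ]   [-c ]
  [ A    0  ] [ lambda ] = [ b ]

Solving the linear system:
  x*      = (-2.7143, 2.2857)
  lambda* = (-18.4286)
  f(x*)   = 46.7143

x* = (-2.7143, 2.2857), lambda* = (-18.4286)


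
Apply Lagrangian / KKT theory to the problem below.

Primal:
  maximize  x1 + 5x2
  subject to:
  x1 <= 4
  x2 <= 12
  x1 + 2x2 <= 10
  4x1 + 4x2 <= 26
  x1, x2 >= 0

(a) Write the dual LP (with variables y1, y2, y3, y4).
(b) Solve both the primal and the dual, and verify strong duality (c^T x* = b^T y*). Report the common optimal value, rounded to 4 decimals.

The standard primal-dual pair for 'max c^T x s.t. A x <= b, x >= 0' is:
  Dual:  min b^T y  s.t.  A^T y >= c,  y >= 0.

So the dual LP is:
  minimize  4y1 + 12y2 + 10y3 + 26y4
  subject to:
    y1 + y3 + 4y4 >= 1
    y2 + 2y3 + 4y4 >= 5
    y1, y2, y3, y4 >= 0

Solving the primal: x* = (0, 5).
  primal value c^T x* = 25.
Solving the dual: y* = (0, 0, 2.5, 0).
  dual value b^T y* = 25.
Strong duality: c^T x* = b^T y*. Confirmed.

25


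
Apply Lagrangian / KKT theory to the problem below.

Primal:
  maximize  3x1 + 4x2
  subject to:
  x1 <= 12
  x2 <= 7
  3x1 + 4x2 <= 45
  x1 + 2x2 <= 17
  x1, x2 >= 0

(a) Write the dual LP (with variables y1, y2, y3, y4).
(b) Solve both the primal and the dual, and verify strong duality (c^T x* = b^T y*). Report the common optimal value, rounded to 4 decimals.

The standard primal-dual pair for 'max c^T x s.t. A x <= b, x >= 0' is:
  Dual:  min b^T y  s.t.  A^T y >= c,  y >= 0.

So the dual LP is:
  minimize  12y1 + 7y2 + 45y3 + 17y4
  subject to:
    y1 + 3y3 + y4 >= 3
    y2 + 4y3 + 2y4 >= 4
    y1, y2, y3, y4 >= 0

Solving the primal: x* = (12, 2.25).
  primal value c^T x* = 45.
Solving the dual: y* = (0, 0, 1, 0).
  dual value b^T y* = 45.
Strong duality: c^T x* = b^T y*. Confirmed.

45


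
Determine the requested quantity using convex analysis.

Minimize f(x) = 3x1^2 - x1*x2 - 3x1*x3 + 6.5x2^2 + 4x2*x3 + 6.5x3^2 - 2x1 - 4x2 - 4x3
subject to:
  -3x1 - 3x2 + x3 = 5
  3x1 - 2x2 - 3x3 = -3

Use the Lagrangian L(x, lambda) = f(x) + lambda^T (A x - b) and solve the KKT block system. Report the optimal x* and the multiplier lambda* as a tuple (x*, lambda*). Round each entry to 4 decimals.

Form the Lagrangian:
  L(x, lambda) = (1/2) x^T Q x + c^T x + lambda^T (A x - b)
Stationarity (grad_x L = 0): Q x + c + A^T lambda = 0.
Primal feasibility: A x = b.

This gives the KKT block system:
  [ Q   A^T ] [ x     ]   [-c ]
  [ A    0  ] [ lambda ] = [ b ]

Solving the linear system:
  x*      = (-0.9177, -0.5903, 0.4758)
  lambda* = (-2.8831, -0.1019)
  f(x*)   = 8.2017

x* = (-0.9177, -0.5903, 0.4758), lambda* = (-2.8831, -0.1019)


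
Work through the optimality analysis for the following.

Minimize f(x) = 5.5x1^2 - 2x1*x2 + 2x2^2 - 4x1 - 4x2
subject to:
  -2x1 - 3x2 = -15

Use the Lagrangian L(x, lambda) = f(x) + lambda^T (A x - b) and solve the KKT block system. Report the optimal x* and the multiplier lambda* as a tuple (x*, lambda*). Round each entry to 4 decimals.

Form the Lagrangian:
  L(x, lambda) = (1/2) x^T Q x + c^T x + lambda^T (A x - b)
Stationarity (grad_x L = 0): Q x + c + A^T lambda = 0.
Primal feasibility: A x = b.

This gives the KKT block system:
  [ Q   A^T ] [ x     ]   [-c ]
  [ A    0  ] [ lambda ] = [ b ]

Solving the linear system:
  x*      = (1.5971, 3.9353)
  lambda* = (2.8489)
  f(x*)   = 10.3022

x* = (1.5971, 3.9353), lambda* = (2.8489)


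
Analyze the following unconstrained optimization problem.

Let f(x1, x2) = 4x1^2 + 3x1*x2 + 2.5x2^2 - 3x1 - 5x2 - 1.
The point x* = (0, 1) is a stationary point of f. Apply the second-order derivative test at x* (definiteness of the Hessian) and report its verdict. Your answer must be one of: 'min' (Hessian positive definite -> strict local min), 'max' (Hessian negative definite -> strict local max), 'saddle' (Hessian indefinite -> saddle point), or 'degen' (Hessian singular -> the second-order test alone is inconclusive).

Compute the Hessian H = grad^2 f:
  H = [[8, 3], [3, 5]]
Verify stationarity: grad f(x*) = H x* + g = (0, 0).
Eigenvalues of H: 3.1459, 9.8541.
Both eigenvalues > 0, so H is positive definite -> x* is a strict local min.

min


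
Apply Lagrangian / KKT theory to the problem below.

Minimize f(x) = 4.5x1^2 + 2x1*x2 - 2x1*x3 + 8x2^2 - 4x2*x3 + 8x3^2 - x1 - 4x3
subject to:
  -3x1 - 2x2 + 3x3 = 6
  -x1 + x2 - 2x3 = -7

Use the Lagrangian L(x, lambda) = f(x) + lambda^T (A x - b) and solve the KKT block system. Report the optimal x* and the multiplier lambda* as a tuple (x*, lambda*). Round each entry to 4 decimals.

Form the Lagrangian:
  L(x, lambda) = (1/2) x^T Q x + c^T x + lambda^T (A x - b)
Stationarity (grad_x L = 0): Q x + c + A^T lambda = 0.
Primal feasibility: A x = b.

This gives the KKT block system:
  [ Q   A^T ] [ x     ]   [-c ]
  [ A    0  ] [ lambda ] = [ b ]

Solving the linear system:
  x*      = (1.0888, -0.7991, 2.5561)
  lambda* = (-3.7487, 13.3348)
  f(x*)   = 52.2615

x* = (1.0888, -0.7991, 2.5561), lambda* = (-3.7487, 13.3348)


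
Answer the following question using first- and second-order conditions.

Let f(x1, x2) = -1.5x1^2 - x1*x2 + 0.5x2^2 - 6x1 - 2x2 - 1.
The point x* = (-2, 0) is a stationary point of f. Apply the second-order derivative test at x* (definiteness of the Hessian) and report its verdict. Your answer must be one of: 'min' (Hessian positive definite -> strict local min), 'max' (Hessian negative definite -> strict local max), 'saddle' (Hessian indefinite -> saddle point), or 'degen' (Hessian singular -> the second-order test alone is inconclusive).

Compute the Hessian H = grad^2 f:
  H = [[-3, -1], [-1, 1]]
Verify stationarity: grad f(x*) = H x* + g = (0, 0).
Eigenvalues of H: -3.2361, 1.2361.
Eigenvalues have mixed signs, so H is indefinite -> x* is a saddle point.

saddle


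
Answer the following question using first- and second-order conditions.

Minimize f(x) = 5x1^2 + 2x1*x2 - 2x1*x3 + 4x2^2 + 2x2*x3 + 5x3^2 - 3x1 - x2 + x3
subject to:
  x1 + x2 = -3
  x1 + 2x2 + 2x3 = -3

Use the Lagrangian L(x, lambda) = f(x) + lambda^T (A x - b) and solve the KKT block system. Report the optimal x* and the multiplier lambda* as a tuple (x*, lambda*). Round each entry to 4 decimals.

Form the Lagrangian:
  L(x, lambda) = (1/2) x^T Q x + c^T x + lambda^T (A x - b)
Stationarity (grad_x L = 0): Q x + c + A^T lambda = 0.
Primal feasibility: A x = b.

This gives the KKT block system:
  [ Q   A^T ] [ x     ]   [-c ]
  [ A    0  ] [ lambda ] = [ b ]

Solving the linear system:
  x*      = (-1.2, -1.8, 0.9)
  lambda* = (24.8, -4.4)
  f(x*)   = 33.75

x* = (-1.2, -1.8, 0.9), lambda* = (24.8, -4.4)


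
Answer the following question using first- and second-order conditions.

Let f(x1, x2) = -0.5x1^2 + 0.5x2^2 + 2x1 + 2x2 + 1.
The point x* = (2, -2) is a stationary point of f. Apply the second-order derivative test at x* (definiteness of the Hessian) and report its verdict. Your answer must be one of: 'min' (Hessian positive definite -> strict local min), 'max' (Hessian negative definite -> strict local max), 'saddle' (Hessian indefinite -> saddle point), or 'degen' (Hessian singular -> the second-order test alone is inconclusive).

Compute the Hessian H = grad^2 f:
  H = [[-1, 0], [0, 1]]
Verify stationarity: grad f(x*) = H x* + g = (0, 0).
Eigenvalues of H: -1, 1.
Eigenvalues have mixed signs, so H is indefinite -> x* is a saddle point.

saddle


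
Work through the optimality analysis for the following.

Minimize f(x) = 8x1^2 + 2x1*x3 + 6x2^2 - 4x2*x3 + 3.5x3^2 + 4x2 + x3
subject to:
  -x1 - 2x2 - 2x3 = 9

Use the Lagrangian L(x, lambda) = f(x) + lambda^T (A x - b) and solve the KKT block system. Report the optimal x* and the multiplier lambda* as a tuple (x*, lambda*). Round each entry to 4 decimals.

Form the Lagrangian:
  L(x, lambda) = (1/2) x^T Q x + c^T x + lambda^T (A x - b)
Stationarity (grad_x L = 0): Q x + c + A^T lambda = 0.
Primal feasibility: A x = b.

This gives the KKT block system:
  [ Q   A^T ] [ x     ]   [-c ]
  [ A    0  ] [ lambda ] = [ b ]

Solving the linear system:
  x*      = (0.0363, -1.9492, -2.569)
  lambda* = (-4.5569)
  f(x*)   = 15.3232

x* = (0.0363, -1.9492, -2.569), lambda* = (-4.5569)


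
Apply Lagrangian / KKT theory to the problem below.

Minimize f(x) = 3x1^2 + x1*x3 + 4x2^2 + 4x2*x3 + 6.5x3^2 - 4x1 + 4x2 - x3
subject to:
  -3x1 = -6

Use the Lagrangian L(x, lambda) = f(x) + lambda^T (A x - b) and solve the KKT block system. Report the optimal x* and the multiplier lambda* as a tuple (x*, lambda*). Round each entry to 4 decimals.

Form the Lagrangian:
  L(x, lambda) = (1/2) x^T Q x + c^T x + lambda^T (A x - b)
Stationarity (grad_x L = 0): Q x + c + A^T lambda = 0.
Primal feasibility: A x = b.

This gives the KKT block system:
  [ Q   A^T ] [ x     ]   [-c ]
  [ A    0  ] [ lambda ] = [ b ]

Solving the linear system:
  x*      = (2, -0.5455, 0.0909)
  lambda* = (2.697)
  f(x*)   = 2.9545

x* = (2, -0.5455, 0.0909), lambda* = (2.697)


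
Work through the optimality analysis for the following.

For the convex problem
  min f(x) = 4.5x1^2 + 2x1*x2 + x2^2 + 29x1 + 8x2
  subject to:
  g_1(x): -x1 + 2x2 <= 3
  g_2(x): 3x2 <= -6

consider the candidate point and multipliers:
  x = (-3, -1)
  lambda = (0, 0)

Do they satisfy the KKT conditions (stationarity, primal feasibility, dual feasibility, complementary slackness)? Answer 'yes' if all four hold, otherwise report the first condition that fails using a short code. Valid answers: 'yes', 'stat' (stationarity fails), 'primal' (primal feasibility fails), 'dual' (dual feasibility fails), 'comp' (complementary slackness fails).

Gradient of f: grad f(x) = Q x + c = (0, 0)
Constraint values g_i(x) = a_i^T x - b_i:
  g_1((-3, -1)) = -2
  g_2((-3, -1)) = 3
Stationarity residual: grad f(x) + sum_i lambda_i a_i = (0, 0)
  -> stationarity OK
Primal feasibility (all g_i <= 0): FAILS
Dual feasibility (all lambda_i >= 0): OK
Complementary slackness (lambda_i * g_i(x) = 0 for all i): OK

Verdict: the first failing condition is primal_feasibility -> primal.

primal


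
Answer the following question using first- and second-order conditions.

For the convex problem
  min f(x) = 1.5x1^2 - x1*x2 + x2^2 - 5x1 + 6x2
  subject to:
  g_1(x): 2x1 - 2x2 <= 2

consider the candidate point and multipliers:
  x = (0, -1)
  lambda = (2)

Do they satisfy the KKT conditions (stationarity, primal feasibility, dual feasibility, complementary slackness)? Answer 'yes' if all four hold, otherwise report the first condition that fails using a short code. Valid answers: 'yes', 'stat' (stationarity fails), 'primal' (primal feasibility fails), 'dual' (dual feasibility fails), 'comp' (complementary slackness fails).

Gradient of f: grad f(x) = Q x + c = (-4, 4)
Constraint values g_i(x) = a_i^T x - b_i:
  g_1((0, -1)) = 0
Stationarity residual: grad f(x) + sum_i lambda_i a_i = (0, 0)
  -> stationarity OK
Primal feasibility (all g_i <= 0): OK
Dual feasibility (all lambda_i >= 0): OK
Complementary slackness (lambda_i * g_i(x) = 0 for all i): OK

Verdict: yes, KKT holds.

yes


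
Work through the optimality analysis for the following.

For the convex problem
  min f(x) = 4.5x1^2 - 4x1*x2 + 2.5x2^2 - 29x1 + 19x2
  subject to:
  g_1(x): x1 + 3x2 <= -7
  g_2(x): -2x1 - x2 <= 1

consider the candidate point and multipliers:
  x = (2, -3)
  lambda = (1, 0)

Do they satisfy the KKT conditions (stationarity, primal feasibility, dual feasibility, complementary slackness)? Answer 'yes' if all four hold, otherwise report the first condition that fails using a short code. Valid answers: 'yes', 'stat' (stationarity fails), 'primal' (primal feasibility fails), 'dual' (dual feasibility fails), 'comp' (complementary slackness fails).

Gradient of f: grad f(x) = Q x + c = (1, -4)
Constraint values g_i(x) = a_i^T x - b_i:
  g_1((2, -3)) = 0
  g_2((2, -3)) = -2
Stationarity residual: grad f(x) + sum_i lambda_i a_i = (2, -1)
  -> stationarity FAILS
Primal feasibility (all g_i <= 0): OK
Dual feasibility (all lambda_i >= 0): OK
Complementary slackness (lambda_i * g_i(x) = 0 for all i): OK

Verdict: the first failing condition is stationarity -> stat.

stat
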